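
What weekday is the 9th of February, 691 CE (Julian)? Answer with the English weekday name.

In the proleptic Gregorian calendar this is 12 February 691 (JDN 1973485).
Since JDN mod 7 = 3 (0 = Monday), the day is Thursday.

Thursday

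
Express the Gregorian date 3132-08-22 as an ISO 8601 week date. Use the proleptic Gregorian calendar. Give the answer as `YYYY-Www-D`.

The weekday is Monday (ISO weekday 1).
That Monday belongs to ISO week 34 of ISO year 3132.

3132-W34-1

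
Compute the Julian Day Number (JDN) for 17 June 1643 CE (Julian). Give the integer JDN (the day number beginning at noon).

In the Gregorian calendar the same day is 27 June 1643.
JDN 2400001 is 17 November 1858 CE (Gregorian), MJD 0; the target day is −78670 days from there, so JDN = 2321331.

2321331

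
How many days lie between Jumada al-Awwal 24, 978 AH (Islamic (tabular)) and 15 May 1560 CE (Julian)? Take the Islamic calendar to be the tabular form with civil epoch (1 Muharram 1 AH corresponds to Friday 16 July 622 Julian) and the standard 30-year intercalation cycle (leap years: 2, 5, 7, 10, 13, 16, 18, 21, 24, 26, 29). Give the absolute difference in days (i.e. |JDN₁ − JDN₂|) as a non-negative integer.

First date → JDN 2294797; second date → JDN 2290983.
The interval is |2294797 − 2290983| = 3814 days.

3814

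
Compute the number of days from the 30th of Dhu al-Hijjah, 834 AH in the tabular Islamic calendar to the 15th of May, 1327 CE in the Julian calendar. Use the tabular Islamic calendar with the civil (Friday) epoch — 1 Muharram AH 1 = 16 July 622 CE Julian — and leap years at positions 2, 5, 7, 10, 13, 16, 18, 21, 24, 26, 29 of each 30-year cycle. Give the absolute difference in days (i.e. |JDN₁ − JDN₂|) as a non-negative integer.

First date → JDN 2243981; second date → JDN 2205879.
The interval is |2243981 − 2205879| = 38102 days.

38102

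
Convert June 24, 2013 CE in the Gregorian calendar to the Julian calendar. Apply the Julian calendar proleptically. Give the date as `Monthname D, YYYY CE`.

June 11, 2013 CE

For dates in this range the Gregorian date is 13 days ahead of the Julian.
24 June 2013 Gregorian − 13 days → 11 June 2013 Julian.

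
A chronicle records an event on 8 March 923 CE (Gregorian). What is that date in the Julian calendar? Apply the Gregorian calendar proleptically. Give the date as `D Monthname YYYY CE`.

The Julian–Gregorian offset here is 5 days (Julian trailing).
8 March 923 Gregorian − 5 days → 3 March 923 Julian.

3 March 923 CE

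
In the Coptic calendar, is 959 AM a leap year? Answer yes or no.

yes

959 mod 4 = 3; in the Coptic calendar a year is leap when year mod 4 = 3, so it is a leap year.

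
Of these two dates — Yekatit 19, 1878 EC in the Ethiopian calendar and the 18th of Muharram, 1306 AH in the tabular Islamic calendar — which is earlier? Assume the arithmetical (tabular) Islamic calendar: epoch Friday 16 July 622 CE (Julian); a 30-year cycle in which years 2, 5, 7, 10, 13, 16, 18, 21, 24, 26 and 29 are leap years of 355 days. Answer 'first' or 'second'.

first

Converting both to JDN: 2409963 vs 2410905; the smaller is the first.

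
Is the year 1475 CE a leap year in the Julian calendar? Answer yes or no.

no

1475 mod 4 = 3, so it is a common year in the Julian calendar.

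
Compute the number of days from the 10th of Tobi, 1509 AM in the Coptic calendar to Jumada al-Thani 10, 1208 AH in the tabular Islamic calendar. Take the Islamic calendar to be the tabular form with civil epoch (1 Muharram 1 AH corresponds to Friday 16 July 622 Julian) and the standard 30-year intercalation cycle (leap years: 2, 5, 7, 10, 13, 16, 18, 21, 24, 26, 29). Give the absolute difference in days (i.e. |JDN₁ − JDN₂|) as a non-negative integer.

JDN of the first date = 2375956.
JDN of the second date = 2376318.
|2376318 − 2375956| = 362.

362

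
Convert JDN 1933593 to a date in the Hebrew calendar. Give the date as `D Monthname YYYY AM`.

The proleptic Gregorian equivalent of JDN 1933593 is 23 November 581.
In the Hebrew calendar that day is 9 Kislev 4342 AM.

9 Kislev 4342 AM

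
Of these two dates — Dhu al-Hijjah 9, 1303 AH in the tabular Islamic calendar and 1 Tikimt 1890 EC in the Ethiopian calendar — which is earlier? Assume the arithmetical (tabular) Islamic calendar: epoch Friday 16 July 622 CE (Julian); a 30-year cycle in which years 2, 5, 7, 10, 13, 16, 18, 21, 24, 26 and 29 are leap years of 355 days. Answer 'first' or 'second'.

first

First date → JDN 2410158; second date → JDN 2414208.
JDN 2410158 < JDN 2414208, so the first date is earlier.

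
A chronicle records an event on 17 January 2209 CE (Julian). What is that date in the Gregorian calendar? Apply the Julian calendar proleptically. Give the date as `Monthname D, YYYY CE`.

February 1, 2209 CE

For dates in this range the Gregorian date is 15 days ahead of the Julian.
17 January 2209 Julian + 15 days → 1 February 2209 Gregorian.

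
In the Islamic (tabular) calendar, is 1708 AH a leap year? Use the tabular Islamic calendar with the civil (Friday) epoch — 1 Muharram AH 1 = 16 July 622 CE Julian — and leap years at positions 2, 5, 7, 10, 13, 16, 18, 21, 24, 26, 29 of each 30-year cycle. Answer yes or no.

no

Year 1708 AH is year 28 of its 30-year cycle; leap positions are 2, 5, 7, 10, 13, 16, 18, 21, 24, 26, 29, so it is a common year (354 days).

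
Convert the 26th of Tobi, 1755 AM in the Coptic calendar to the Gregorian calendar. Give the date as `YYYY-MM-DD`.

2039-02-03

Both dates share Julian Day Number 2465823; in the Gregorian calendar that is 3 February 2039 CE.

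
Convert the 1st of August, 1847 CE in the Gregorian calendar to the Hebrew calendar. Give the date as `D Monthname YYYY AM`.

19 Av 5607 AM

Julian Day Number of the source date = 2395875.
Converting JDN 2395875 to the Hebrew calendar gives 19 Av 5607 AM.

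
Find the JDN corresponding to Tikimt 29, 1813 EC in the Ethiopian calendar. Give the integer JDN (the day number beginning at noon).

2386112

Equivalently 7 November 1820 (Gregorian).
JDN 2299161 is 15 October 1582 CE (Gregorian); the target day is +86951 days from there, so JDN = 2386112.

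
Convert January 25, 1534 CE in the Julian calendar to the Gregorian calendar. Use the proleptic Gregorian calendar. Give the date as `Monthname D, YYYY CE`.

For dates in this range the Gregorian date is 10 days ahead of the Julian.
25 January 1534 Julian + 10 days → 4 February 1534 Gregorian.

February 4, 1534 CE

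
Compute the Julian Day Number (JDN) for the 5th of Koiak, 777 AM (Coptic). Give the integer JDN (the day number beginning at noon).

2108558

Equivalently 7 December 1060 (proleptic Gregorian).
JDN 2400001 is 17 November 1858 CE (Gregorian), MJD 0; the target day is −291443 days from there, so JDN = 2108558.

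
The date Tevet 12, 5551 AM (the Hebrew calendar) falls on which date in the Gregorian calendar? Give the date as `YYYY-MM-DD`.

1790-12-19

Julian Day Number of the source date = 2375197.
Converting JDN 2375197 to the Gregorian calendar gives 19 December 1790 CE.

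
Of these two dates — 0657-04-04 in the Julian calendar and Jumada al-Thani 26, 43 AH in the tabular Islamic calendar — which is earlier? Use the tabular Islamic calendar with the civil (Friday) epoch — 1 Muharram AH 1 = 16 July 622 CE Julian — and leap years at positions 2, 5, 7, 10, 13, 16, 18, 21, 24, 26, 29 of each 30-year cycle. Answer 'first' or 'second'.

First date → JDN 1961121; second date → JDN 1963496.
JDN 1961121 < JDN 1963496, so the first date is earlier.

first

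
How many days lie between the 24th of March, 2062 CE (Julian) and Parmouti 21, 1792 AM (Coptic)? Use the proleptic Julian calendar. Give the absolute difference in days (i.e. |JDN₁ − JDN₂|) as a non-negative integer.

First date → JDN 2474286; second date → JDN 2479423.
The interval is |2474286 − 2479423| = 5137 days.

5137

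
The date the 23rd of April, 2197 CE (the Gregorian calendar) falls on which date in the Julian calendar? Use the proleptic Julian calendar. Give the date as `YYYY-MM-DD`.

2197-04-09

The Julian–Gregorian offset here is 14 days (Julian trailing).
23 April 2197 Gregorian − 14 days → 9 April 2197 Julian.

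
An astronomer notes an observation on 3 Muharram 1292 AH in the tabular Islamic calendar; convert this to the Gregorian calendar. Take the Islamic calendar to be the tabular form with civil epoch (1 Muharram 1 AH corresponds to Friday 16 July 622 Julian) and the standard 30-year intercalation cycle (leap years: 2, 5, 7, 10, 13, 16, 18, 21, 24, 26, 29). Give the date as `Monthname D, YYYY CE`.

Julian Day Number of the source date = 2405929.
Converting JDN 2405929 to the Gregorian calendar gives 9 February 1875 CE.

February 9, 1875 CE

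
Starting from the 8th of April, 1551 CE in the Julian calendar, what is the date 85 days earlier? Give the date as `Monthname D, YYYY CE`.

January 13, 1551 CE

Counting 85 days back from JDN 2287658 reaches JDN 2287573, which is January 13, 1551 CE.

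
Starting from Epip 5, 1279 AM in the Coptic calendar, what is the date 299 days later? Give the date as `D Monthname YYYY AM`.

JDN of Epip 5, 1279 AM = 2292123.
2292123 + 299 = 2292422.
JDN 2292422 in the Coptic calendar is 28 Parmouti 1280 AM.

28 Parmouti 1280 AM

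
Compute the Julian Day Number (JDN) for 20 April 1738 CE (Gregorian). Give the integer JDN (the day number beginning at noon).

JDN 2299161 is 15 October 1582 CE (Gregorian); the target day is +56800 days from there, so JDN = 2355961.

2355961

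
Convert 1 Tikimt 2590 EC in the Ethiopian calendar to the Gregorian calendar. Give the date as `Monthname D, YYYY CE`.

October 15, 2597 CE

Both dates share Julian Day Number 2669883; in the Gregorian calendar that is 15 October 2597 CE.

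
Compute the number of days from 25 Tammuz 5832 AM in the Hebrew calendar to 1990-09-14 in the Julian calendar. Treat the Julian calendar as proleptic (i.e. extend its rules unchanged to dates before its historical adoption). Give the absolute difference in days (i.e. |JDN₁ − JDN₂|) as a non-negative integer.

JDN of the first date = 2478035.
JDN of the second date = 2448162.
|2448162 − 2478035| = 29873.

29873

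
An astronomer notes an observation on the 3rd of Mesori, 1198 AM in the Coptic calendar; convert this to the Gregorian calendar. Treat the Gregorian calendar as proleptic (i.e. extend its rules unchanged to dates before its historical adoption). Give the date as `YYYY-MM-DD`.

Both dates share Julian Day Number 2262566; in the Gregorian calendar that is 5 August 1482 CE.

1482-08-05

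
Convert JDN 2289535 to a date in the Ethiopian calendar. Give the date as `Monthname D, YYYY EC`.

Sene 3, 1548 EC

The proleptic Gregorian equivalent of JDN 2289535 is 7 June 1556.
In the Ethiopian calendar that day is Sene 3, 1548 EC.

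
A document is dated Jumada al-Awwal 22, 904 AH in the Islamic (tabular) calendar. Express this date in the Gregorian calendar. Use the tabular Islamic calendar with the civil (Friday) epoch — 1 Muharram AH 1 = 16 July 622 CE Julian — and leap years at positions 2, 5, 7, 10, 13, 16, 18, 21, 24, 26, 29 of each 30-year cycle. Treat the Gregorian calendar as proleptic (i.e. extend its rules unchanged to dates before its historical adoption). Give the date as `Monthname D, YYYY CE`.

January 14, 1499 CE

Julian Day Number of the source date = 2268572.
Converting JDN 2268572 to the Gregorian calendar gives 14 January 1499 CE.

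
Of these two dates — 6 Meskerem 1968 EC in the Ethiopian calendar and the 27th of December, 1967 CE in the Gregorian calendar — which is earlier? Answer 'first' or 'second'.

Converting both to JDN: 2442673 vs 2439852; the smaller is the second.

second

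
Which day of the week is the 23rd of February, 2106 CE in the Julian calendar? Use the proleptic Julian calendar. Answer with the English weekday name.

Tuesday

Equivalently 9 March 2106 Gregorian, JDN 2490328.
2490328 ≡ 1 (mod 7); counting from Monday = 0 gives Tuesday.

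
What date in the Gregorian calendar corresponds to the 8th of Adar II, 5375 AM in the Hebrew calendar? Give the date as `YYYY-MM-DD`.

Both dates share Julian Day Number 2310994; in the Gregorian calendar that is 9 March 1615 CE.

1615-03-09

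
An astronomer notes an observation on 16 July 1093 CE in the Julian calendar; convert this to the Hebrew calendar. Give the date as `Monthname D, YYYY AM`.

Tammuz 19, 4853 AM

Both dates share Julian Day Number 2120473; in the Hebrew calendar that is 19 Tammuz 4853 AM.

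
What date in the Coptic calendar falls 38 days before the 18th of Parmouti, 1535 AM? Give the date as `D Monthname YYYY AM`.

JDN of the 18th of Parmouti, 1535 AM = 2385550.
2385550 − 38 = 2385512.
JDN 2385512 in the Coptic calendar is 10 Paremhat 1535 AM.

10 Paremhat 1535 AM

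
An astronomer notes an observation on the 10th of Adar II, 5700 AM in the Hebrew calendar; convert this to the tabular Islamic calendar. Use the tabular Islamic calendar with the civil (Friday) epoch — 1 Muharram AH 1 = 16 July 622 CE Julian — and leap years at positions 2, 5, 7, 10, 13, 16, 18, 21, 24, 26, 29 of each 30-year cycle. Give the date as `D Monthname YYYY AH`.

10 Safar 1359 AH

Julian Day Number of the source date = 2429709.
Converting JDN 2429709 to the tabular Islamic calendar gives 10 Safar 1359 AH.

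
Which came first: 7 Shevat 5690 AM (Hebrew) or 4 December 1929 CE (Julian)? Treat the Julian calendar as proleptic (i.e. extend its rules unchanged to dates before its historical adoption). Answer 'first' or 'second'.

second

First date → JDN 2426013; second date → JDN 2425963.
JDN 2425963 < JDN 2426013, so the second date is earlier.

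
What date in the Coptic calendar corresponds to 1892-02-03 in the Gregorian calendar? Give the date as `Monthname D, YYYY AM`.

Both dates share Julian Day Number 2412132; in the Coptic calendar that is 26 Tobi 1608 AM.

Tobi 26, 1608 AM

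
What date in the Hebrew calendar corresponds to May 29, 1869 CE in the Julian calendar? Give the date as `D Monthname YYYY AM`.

Both dates share Julian Day Number 2403859; in the Hebrew calendar that is 1 Tammuz 5629 AM.

1 Tammuz 5629 AM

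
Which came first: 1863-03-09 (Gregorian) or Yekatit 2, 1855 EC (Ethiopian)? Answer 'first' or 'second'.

The two dates have Julian Day Numbers 2401574 and 2401545 respectively.
Since 2401545 < 2401574, the second date comes first.

second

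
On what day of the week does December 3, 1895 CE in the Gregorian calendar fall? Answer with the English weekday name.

2413531 ≡ 1 (mod 7); counting from Monday = 0 gives Tuesday.

Tuesday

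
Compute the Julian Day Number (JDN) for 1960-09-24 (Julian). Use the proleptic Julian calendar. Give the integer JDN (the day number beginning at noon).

In the Gregorian calendar the same day is 7 October 1960.
JDN 2451545 is 1 January 2000 CE (Gregorian); the target day is −14330 days from there, so JDN = 2437215.

2437215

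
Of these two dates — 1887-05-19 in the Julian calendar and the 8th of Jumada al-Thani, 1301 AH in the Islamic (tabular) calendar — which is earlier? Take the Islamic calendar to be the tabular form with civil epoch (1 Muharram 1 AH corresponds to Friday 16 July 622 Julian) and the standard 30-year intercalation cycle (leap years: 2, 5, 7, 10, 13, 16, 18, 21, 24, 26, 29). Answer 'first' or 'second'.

second

The two dates have Julian Day Numbers 2410423 and 2409272 respectively.
Since 2409272 < 2410423, the second date comes first.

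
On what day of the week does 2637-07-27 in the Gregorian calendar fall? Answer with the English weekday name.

2684412 ≡ 3 (mod 7); counting from Monday = 0 gives Thursday.

Thursday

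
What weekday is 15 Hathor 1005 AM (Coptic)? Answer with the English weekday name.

In the proleptic Gregorian calendar this is 18 November 1288 (JDN 2191815).
2191815 ≡ 3 (mod 7); counting from Monday = 0 gives Thursday.

Thursday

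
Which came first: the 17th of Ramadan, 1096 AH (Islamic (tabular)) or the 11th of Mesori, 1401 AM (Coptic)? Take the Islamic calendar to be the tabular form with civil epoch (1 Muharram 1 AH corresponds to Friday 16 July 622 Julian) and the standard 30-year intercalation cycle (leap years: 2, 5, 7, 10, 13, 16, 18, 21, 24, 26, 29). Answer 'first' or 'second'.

second

First date → JDN 2336723; second date → JDN 2336720.
JDN 2336720 < JDN 2336723, so the second date is earlier.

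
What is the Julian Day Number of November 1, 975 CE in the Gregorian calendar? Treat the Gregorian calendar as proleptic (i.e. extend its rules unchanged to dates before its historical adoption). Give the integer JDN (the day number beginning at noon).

JDN 2400001 is 17 November 1858 CE (Gregorian), MJD 0; the target day is −322525 days from there, so JDN = 2077476.

2077476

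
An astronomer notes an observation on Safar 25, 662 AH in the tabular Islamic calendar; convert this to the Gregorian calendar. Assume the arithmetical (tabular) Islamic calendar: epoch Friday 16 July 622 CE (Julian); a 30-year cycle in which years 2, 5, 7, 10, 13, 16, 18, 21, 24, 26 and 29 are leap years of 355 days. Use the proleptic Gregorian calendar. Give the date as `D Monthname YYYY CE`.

Both dates share Julian Day Number 2182730; in the Gregorian calendar that is 4 January 1264 CE.

4 January 1264 CE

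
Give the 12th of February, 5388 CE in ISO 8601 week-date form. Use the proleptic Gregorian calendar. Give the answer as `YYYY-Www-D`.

5388-W07-2

The weekday is Tuesday (ISO weekday 2).
That Tuesday belongs to ISO week 7 of ISO year 5388.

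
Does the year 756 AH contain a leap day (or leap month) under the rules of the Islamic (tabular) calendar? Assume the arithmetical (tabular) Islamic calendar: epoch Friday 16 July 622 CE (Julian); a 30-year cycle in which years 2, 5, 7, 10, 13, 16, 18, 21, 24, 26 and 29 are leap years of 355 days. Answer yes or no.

Year 756 AH is year 6 of its 30-year cycle; leap positions are 2, 5, 7, 10, 13, 16, 18, 21, 24, 26, 29, so it is a common year (354 days).

no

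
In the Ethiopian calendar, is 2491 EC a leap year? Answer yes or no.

yes

2491 mod 4 = 3; in the Ethiopian calendar a year is leap when year mod 4 = 3, so it is a leap year.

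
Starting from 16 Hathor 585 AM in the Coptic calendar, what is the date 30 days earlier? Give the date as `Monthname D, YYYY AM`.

The starting date is JDN 2038411; 2038411 − 30 = 2038381.
JDN 2038381 corresponds to Paopi 16, 585 AM.

Paopi 16, 585 AM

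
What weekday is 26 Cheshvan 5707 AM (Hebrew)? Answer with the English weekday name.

Wednesday

Equivalently 20 November 1946 Gregorian, JDN 2432145.
2432145 ≡ 2 (mod 7); counting from Monday = 0 gives Wednesday.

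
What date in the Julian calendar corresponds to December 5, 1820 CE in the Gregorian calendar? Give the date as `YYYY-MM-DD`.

For dates in this range the Gregorian date is 12 days ahead of the Julian.
5 December 1820 Gregorian − 12 days → 23 November 1820 Julian.

1820-11-23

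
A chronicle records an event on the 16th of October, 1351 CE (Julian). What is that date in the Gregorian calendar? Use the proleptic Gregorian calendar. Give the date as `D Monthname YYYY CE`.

24 October 1351 CE

The Julian–Gregorian offset here is 8 days (Julian trailing).
16 October 1351 Julian + 8 days → 24 October 1351 Gregorian.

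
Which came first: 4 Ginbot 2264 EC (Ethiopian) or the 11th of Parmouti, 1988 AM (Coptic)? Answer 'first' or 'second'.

First date → JDN 2551025; second date → JDN 2551002.
JDN 2551002 < JDN 2551025, so the second date is earlier.

second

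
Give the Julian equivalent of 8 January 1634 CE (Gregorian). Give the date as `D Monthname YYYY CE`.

The Julian–Gregorian offset here is 10 days (Julian trailing).
8 January 1634 Gregorian − 10 days → 29 December 1633 Julian.

29 December 1633 CE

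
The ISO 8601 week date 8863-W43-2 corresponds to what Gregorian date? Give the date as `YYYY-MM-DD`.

8863-10-23

ISO week 1 of 8863 is the week containing the first Thursday of 8863.
Week 43, day 2 (Tuesday) lands on 8863-10-23.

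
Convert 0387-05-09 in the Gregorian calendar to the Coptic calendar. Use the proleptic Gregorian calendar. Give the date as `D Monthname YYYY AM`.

Both dates share Julian Day Number 1862537; in the Coptic calendar that is 13 Pashons 103 AM.

13 Pashons 103 AM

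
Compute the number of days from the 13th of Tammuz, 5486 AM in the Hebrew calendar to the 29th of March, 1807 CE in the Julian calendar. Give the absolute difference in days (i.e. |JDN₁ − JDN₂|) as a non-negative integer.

First date → JDN 2351661; second date → JDN 2381152.
The interval is |2351661 − 2381152| = 29491 days.

29491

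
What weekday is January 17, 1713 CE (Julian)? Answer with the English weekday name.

In the Gregorian calendar this is 28 January 1713 (JDN 2346748).
JDN 2346748 mod 7 = 5, and JDN 0 was a Monday, so this is a Saturday.

Saturday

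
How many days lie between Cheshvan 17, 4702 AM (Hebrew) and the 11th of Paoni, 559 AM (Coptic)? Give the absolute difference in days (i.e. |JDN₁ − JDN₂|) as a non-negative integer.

JDN of the first date = 2065072.
JDN of the second date = 2029119.
|2029119 − 2065072| = 35953.

35953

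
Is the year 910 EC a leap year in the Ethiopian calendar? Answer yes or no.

no

910 mod 4 = 2; in the Ethiopian calendar a year is leap when year mod 4 = 3, so it is a common year.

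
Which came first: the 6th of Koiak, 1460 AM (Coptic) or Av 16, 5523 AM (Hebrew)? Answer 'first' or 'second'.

first

The two dates have Julian Day Numbers 2358025 and 2365189 respectively.
Since 2358025 < 2365189, the first date comes first.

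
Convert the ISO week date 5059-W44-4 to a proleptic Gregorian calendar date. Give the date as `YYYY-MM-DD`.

5059-11-03

ISO week 1 of 5059 is the week containing the first Thursday of 5059.
Week 44, day 4 (Thursday) lands on 5059-11-03.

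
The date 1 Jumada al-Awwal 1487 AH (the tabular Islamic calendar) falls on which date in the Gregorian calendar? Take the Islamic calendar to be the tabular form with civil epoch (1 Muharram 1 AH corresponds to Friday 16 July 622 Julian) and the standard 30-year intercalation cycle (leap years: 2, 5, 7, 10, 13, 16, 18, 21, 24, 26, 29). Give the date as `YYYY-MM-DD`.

2064-08-14

Julian Day Number of the source date = 2475147.
Converting JDN 2475147 to the Gregorian calendar gives 14 August 2064 CE.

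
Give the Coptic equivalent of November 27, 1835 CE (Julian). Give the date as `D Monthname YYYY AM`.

Both dates share Julian Day Number 2391622; in the Coptic calendar that is 30 Hathor 1552 AM.

30 Hathor 1552 AM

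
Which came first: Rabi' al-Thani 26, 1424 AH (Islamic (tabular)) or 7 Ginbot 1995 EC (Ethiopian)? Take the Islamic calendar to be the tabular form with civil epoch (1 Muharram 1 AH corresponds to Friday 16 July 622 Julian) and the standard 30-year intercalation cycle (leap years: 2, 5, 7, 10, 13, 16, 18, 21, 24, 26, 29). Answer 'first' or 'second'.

second

First date → JDN 2452818; second date → JDN 2452775.
JDN 2452775 < JDN 2452818, so the second date is earlier.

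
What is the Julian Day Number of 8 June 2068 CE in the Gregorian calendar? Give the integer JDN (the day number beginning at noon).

JDN 2451545 is 1 January 2000 CE (Gregorian); the target day is +24996 days from there, so JDN = 2476541.

2476541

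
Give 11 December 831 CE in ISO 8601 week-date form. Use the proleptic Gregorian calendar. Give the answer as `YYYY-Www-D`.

0831-W50-4

The weekday is Thursday (ISO weekday 4).
That Thursday belongs to ISO week 50 of ISO year 831.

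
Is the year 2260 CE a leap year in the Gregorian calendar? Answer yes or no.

2260 is divisible by 4 and not by 100, so it is a leap year.

yes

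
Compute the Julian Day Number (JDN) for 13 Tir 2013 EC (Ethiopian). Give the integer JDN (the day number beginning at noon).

2459236

Equivalently 21 January 2021 (Gregorian).
JDN 2299161 is 15 October 1582 CE (Gregorian); the target day is +160075 days from there, so JDN = 2459236.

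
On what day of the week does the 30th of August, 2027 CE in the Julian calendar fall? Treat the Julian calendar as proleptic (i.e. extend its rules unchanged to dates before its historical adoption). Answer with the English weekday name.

Sunday

This is JDN 2461661 (12 September 2027 Gregorian).
2461661 ≡ 6 (mod 7); counting from Monday = 0 gives Sunday.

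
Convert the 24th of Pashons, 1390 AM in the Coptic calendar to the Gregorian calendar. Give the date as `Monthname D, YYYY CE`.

Julian Day Number of the source date = 2332625.
Converting JDN 2332625 to the Gregorian calendar gives 29 May 1674 CE.

May 29, 1674 CE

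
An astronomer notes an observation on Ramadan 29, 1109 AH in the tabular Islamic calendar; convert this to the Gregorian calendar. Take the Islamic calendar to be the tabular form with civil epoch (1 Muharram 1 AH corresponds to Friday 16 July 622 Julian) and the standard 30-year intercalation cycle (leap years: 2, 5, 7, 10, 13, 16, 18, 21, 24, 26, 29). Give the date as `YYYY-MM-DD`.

1698-04-10

Julian Day Number of the source date = 2341342.
Converting JDN 2341342 to the Gregorian calendar gives 10 April 1698 CE.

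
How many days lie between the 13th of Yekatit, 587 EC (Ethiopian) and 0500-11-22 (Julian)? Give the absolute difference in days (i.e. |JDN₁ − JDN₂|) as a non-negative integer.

JDN of the first date = 1938419.
JDN of the second date = 1904009.
|1904009 − 1938419| = 34410.

34410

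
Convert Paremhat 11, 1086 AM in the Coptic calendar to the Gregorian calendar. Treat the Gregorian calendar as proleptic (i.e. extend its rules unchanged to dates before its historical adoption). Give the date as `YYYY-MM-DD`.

Both dates share Julian Day Number 2221516; in the Gregorian calendar that is 15 March 1370 CE.

1370-03-15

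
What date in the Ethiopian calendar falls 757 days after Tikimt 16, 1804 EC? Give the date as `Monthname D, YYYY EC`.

Hidar 13, 1806 EC

JDN of Tikimt 16, 1804 EC = 2382812.
2382812 + 757 = 2383569.
JDN 2383569 in the Ethiopian calendar is Hidar 13, 1806 EC.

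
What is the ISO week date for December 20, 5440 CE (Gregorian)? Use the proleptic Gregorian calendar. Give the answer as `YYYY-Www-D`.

5440-W51-7

The weekday is Sunday (ISO weekday 7).
That Sunday belongs to ISO week 51 of ISO year 5440.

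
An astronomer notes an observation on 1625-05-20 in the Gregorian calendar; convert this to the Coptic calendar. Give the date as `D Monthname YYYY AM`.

Julian Day Number of the source date = 2314719.
Converting JDN 2314719 to the Coptic calendar gives 15 Pashons 1341 AM.

15 Pashons 1341 AM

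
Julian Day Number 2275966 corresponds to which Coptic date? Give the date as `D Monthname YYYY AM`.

9 Parmouti 1235 AM

JDN 2275966 is 14 April 1519 in the proleptic Gregorian calendar.
In the Coptic calendar that day is 9 Parmouti 1235 AM.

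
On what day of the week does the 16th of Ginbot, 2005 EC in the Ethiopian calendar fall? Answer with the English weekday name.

Friday

This is JDN 2456437 (24 May 2013 Gregorian).
2456437 ≡ 4 (mod 7); counting from Monday = 0 gives Friday.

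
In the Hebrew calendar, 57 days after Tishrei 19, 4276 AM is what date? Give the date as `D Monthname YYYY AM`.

Counting 57 days forward from JDN 1909446 reaches JDN 1909503, which is 17 Kislev 4276 AM.

17 Kislev 4276 AM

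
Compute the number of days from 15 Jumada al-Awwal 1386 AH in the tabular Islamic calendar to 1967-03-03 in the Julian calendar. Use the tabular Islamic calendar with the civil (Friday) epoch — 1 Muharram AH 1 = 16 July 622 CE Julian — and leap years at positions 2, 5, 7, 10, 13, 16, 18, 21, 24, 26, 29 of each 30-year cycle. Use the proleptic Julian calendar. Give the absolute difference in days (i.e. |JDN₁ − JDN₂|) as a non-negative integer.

196

JDN of the first date = 2439370.
JDN of the second date = 2439566.
|2439566 − 2439370| = 196.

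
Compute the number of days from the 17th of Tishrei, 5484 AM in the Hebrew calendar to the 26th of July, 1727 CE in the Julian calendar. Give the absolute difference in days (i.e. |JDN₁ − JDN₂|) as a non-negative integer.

1390

JDN of the first date = 2350661.
JDN of the second date = 2352051.
|2352051 − 2350661| = 1390.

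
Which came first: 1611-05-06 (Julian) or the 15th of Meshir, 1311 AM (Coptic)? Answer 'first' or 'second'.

second

Converting both to JDN: 2309601 vs 2303671; the smaller is the second.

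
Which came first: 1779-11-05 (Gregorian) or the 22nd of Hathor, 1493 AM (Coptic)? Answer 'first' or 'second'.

First date → JDN 2371135; second date → JDN 2370064.
JDN 2370064 < JDN 2371135, so the second date is earlier.

second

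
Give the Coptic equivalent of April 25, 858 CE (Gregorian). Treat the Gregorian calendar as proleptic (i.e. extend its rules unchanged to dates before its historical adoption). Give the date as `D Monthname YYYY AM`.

Julian Day Number of the source date = 2034553.
Converting JDN 2034553 to the Coptic calendar gives 26 Parmouti 574 AM.

26 Parmouti 574 AM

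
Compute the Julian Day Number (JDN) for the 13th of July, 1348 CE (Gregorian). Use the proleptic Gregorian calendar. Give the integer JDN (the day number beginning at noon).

2213601

JDN 2299161 is 15 October 1582 CE (Gregorian); the target day is −85560 days from there, so JDN = 2213601.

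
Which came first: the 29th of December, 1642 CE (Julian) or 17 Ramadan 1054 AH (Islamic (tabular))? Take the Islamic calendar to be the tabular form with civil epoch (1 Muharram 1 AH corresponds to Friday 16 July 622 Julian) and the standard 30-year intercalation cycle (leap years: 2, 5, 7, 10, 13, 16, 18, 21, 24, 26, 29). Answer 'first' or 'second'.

First date → JDN 2321161; second date → JDN 2321840.
JDN 2321161 < JDN 2321840, so the first date is earlier.

first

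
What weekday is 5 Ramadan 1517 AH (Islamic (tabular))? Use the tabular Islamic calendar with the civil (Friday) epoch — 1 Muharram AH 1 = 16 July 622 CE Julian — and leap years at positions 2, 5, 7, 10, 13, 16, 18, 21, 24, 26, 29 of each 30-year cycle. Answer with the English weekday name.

In the Gregorian calendar this is 22 January 2094 (JDN 2485900).
2485900 ≡ 4 (mod 7); counting from Monday = 0 gives Friday.

Friday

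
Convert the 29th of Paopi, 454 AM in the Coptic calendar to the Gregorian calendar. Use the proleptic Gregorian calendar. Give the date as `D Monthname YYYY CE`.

30 October 737 CE

Julian Day Number of the source date = 1990546.
Converting JDN 1990546 to the Gregorian calendar gives 30 October 737 CE.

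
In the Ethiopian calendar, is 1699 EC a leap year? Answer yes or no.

yes

1699 mod 4 = 3; in the Ethiopian calendar a year is leap when year mod 4 = 3, so it is a leap year.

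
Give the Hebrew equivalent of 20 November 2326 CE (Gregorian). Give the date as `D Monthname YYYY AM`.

24 Cheshvan 6087 AM

Julian Day Number of the source date = 2570937.
Converting JDN 2570937 to the Hebrew calendar gives 24 Cheshvan 6087 AM.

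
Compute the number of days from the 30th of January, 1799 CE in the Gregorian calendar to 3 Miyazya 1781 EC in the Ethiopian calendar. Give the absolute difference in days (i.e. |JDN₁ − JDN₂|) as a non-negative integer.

3583

First date → JDN 2378161; second date → JDN 2374578.
The interval is |2378161 − 2374578| = 3583 days.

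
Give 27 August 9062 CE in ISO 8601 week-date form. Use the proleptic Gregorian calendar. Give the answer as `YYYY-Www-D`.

The weekday is Wednesday (ISO weekday 3).
That Wednesday belongs to ISO week 35 of ISO year 9062.

9062-W35-3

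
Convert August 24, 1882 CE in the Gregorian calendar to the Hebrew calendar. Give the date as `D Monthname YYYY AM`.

9 Elul 5642 AM

Julian Day Number of the source date = 2408682.
Converting JDN 2408682 to the Hebrew calendar gives 9 Elul 5642 AM.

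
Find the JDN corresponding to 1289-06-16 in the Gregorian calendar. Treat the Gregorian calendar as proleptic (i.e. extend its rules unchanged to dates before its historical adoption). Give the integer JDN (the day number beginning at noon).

JDN 2400001 is 17 November 1858 CE (Gregorian), MJD 0; the target day is −207976 days from there, so JDN = 2192025.

2192025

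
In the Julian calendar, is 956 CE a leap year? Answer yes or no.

yes

956 mod 4 = 0, so it is a leap year in the Julian calendar.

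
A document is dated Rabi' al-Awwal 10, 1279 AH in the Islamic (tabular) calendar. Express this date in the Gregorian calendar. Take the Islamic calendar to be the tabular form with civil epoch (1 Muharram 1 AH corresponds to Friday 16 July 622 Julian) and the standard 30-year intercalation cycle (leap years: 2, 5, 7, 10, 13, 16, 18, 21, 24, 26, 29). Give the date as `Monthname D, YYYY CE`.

September 5, 1862 CE

Julian Day Number of the source date = 2401389.
Converting JDN 2401389 to the Gregorian calendar gives 5 September 1862 CE.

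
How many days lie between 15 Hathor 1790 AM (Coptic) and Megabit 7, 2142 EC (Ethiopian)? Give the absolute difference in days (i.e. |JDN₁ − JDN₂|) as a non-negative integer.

JDN of the first date = 2478536.
JDN of the second date = 2506407.
|2506407 − 2478536| = 27871.

27871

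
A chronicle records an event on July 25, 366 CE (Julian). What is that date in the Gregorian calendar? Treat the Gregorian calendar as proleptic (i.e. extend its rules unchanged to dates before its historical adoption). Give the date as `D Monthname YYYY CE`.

The Julian–Gregorian offset here is 1 day (Julian trailing).
25 July 366 Julian + 1 day → 26 July 366 Gregorian.

26 July 366 CE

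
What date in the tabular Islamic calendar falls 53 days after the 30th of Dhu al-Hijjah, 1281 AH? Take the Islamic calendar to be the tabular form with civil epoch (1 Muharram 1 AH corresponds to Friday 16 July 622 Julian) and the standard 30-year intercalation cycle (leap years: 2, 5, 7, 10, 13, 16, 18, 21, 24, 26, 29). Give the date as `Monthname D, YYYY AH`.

Safar 23, 1282 AH

Counting 53 days forward from JDN 2402383 reaches JDN 2402436, which is Safar 23, 1282 AH.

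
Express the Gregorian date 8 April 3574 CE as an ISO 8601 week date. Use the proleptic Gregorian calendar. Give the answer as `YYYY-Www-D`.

The weekday is Monday (ISO weekday 1).
That Monday belongs to ISO week 15 of ISO year 3574.

3574-W15-1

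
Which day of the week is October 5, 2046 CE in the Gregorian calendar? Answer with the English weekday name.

JDN 2468624 mod 7 = 4, and JDN 0 was a Monday, so this is a Friday.

Friday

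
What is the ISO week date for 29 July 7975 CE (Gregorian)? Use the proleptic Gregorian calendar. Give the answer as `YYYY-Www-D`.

7975-W31-2

The weekday is Tuesday (ISO weekday 2).
That Tuesday belongs to ISO week 31 of ISO year 7975.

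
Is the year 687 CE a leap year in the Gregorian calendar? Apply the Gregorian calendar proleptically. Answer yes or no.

no

687 is not divisible by 4, so it is a common year.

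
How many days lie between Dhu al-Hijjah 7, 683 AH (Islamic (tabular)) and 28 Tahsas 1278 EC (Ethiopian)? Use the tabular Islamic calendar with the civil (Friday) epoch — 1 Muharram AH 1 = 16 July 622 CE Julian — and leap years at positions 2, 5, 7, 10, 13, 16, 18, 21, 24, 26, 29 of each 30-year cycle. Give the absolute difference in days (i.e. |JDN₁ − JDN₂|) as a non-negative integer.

JDN of the first date = 2190449.
JDN of the second date = 2190762.
|2190762 − 2190449| = 313.

313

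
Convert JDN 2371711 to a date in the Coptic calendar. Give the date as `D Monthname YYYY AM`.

28 Pashons 1497 AM

The Gregorian equivalent of JDN 2371711 is 3 June 1781.
In the Coptic calendar that day is 28 Pashons 1497 AM.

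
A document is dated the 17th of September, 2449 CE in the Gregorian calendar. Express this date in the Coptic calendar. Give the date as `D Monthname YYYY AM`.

4 Thout 2166 AM

Both dates share Julian Day Number 2615799; in the Coptic calendar that is 4 Thout 2166 AM.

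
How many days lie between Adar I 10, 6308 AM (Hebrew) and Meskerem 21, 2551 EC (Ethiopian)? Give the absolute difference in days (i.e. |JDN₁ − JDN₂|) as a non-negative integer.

First date → JDN 2651749; second date → JDN 2655628.
The interval is |2651749 − 2655628| = 3879 days.

3879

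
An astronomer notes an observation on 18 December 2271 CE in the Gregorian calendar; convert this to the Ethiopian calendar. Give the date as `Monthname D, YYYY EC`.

Julian Day Number of the source date = 2550877.
Converting JDN 2550877 to the Ethiopian calendar gives 6 Tahsas 2264 EC.

Tahsas 6, 2264 EC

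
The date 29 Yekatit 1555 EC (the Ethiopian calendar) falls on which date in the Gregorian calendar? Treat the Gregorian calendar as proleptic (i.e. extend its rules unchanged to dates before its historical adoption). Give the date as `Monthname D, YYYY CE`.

Both dates share Julian Day Number 2291997; in the Gregorian calendar that is 5 March 1563 CE.

March 5, 1563 CE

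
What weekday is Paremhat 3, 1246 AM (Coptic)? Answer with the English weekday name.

This is JDN 2279948 (9 March 1530 Gregorian).
2279948 ≡ 6 (mod 7); counting from Monday = 0 gives Sunday.

Sunday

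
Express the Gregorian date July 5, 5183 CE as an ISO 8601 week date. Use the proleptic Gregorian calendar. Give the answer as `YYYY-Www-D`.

The weekday is Tuesday (ISO weekday 2).
That Tuesday belongs to ISO week 27 of ISO year 5183.

5183-W27-2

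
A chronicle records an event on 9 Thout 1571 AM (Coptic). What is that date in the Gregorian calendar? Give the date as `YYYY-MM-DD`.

1854-09-18

Julian Day Number of the source date = 2398480.
Converting JDN 2398480 to the Gregorian calendar gives 18 September 1854 CE.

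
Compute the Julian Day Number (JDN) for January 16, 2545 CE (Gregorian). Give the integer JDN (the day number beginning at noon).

2650618

JDN 2400001 is 17 November 1858 CE (Gregorian), MJD 0; the target day is +250617 days from there, so JDN = 2650618.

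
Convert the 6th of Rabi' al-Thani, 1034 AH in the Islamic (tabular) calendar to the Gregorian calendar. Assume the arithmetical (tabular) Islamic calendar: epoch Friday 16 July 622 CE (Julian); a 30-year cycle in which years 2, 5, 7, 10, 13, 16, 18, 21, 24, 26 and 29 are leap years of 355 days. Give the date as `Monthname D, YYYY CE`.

January 16, 1625 CE

Both dates share Julian Day Number 2314595; in the Gregorian calendar that is 16 January 1625 CE.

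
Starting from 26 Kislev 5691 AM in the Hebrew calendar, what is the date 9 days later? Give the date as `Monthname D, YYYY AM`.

The starting date is JDN 2426327; 2426327 + 9 = 2426336.
JDN 2426336 corresponds to Tevet 5, 5691 AM.

Tevet 5, 5691 AM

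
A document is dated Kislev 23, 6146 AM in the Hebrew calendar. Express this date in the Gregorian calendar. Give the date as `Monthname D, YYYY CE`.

December 26, 2385 CE

Julian Day Number of the source date = 2592523.
Converting JDN 2592523 to the Gregorian calendar gives 26 December 2385 CE.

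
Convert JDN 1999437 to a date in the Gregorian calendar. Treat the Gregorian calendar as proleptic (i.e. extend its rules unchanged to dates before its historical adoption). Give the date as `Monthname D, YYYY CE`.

JDN 2451545 is 1 Jan 2000; 1999437 is −452108 days from there.

March 4, 762 CE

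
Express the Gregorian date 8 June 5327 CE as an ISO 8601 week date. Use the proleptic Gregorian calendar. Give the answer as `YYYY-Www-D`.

The weekday is Sunday (ISO weekday 7).
That Sunday belongs to ISO week 23 of ISO year 5327.

5327-W23-7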